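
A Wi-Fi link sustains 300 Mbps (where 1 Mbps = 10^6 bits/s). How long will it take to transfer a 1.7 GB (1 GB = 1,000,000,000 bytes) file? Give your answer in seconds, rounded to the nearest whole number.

1.7 GB = 1,700,000,000 bytes = 13,600,000,000 bits
300 Mbps = 300,000,000 bits/s
time = 13,600,000,000 / 300,000,000 = 45 s

45 seconds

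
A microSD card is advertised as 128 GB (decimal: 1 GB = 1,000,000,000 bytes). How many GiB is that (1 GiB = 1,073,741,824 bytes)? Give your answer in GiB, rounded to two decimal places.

128 GB = 128 × 10^9 bytes = 128,000,000,000 bytes
1 GiB = 2^30 bytes = 1,073,741,824 bytes
128,000,000,000 / 1,073,741,824 = 119.21 GiB

119.21 GiB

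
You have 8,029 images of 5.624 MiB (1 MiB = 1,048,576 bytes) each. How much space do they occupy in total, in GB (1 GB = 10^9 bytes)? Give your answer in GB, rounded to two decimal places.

Total = 8,029 × 5.624 MiB = 45155.096 MiB
= 45155.096 × 1,048,576 bytes = 47,348,549,943.296 bytes
1 GB = 1,000,000,000 bytes
47,348,549,943.296 / 1,000,000,000 = 47.35 GB

47.35 GB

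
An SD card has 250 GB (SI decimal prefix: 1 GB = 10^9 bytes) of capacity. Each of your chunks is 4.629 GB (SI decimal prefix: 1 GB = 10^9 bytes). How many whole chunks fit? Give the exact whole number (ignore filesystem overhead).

54

Capacity: 250 GB = 250,000,000,000 bytes
Per item: 4.629 GB = 4,629,000,000 bytes
⌊250,000,000,000 / 4,629,000,000⌋ = 54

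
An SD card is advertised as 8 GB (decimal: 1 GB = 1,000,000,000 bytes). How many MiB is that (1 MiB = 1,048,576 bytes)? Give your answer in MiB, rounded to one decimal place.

8 GB = 8 × 10^9 bytes = 8,000,000,000 bytes
1 MiB = 1,048,576 bytes
8,000,000,000 / 1,048,576 = 7,629.4 MiB

7,629.4 MiB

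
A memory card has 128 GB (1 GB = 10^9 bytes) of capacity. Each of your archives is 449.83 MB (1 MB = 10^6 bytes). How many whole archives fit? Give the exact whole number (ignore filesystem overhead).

Capacity: 128 GB = 128,000,000,000 bytes
Per item: 449.83 MB = 449,830,000 bytes
⌊128,000,000,000 / 449,830,000⌋ = 284

284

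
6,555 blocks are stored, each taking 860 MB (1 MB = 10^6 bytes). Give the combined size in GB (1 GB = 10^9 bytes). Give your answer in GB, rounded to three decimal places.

5,637.300 GB

Total = 6,555 × 860 MB = 5,637,300 MB
= 5,637,300 × 1,000,000 bytes = 5,637,300,000,000 bytes
1 GB = 1,000,000,000 bytes
5,637,300,000,000 / 1,000,000,000 = 5,637.300 GB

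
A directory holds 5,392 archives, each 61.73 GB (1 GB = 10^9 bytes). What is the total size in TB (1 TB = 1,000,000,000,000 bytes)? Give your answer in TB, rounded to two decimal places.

Total = 5,392 × 61.73 GB = 332848.16 GB
= 332848.16 × 1,000,000,000 bytes = 332,848,160,000,000 bytes
1 TB = 1,000,000,000,000 bytes
332,848,160,000,000 / 1,000,000,000,000 = 332.85 TB

332.85 TB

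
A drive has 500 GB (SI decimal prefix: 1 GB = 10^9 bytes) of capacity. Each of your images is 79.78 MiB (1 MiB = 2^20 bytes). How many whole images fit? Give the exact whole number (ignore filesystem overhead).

5,976

Capacity: 500 GB = 500,000,000,000 bytes
Per item: 79.78 MiB = 83,655,393.28 bytes
⌊500,000,000,000 / 83,655,393.28⌋ = 5,976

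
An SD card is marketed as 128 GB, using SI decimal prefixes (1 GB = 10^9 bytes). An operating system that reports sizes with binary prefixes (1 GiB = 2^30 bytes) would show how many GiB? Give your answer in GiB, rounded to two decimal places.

128 GB = 128 × 10^9 bytes = 128,000,000,000 bytes
1 GiB = 2^30 bytes = 1,073,741,824 bytes
128,000,000,000 / 1,073,741,824 = 119.21 GiB

119.21 GiB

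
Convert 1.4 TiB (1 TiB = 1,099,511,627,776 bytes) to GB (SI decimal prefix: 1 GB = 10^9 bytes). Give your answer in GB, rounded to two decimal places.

1,539.32 GB

1.4 TiB × 1,099,511,627,776 bytes/TiB = 1,539,316,278,886.4 bytes
1 GB = 1,000,000,000 bytes
1,539,316,278,886.4 / 1,000,000,000 = 1,539.32 GB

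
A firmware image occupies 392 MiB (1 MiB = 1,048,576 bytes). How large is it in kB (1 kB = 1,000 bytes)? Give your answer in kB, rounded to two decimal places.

411,041.79 kB

392 MiB × 1,048,576 bytes/MiB = 411,041,792 bytes
1 kB = 1,000 bytes
411,041,792 / 1,000 = 411,041.79 kB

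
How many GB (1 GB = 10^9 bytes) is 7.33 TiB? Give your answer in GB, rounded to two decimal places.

8,059.42 GB

7.33 TiB = 7.33 × 2^40 bytes = 8,059,420,231,598.08 bytes
1 GB = 10^9 bytes = 1,000,000,000 bytes
8,059,420,231,598.08 / 1,000,000,000 = 8,059.42 GB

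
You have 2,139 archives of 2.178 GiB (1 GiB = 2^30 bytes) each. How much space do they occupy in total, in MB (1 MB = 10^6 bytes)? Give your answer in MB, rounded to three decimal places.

Total = 2,139 × 2.178 GiB = 4658.742 GiB
= 4658.742 × 1,073,741,824 bytes = 5,002,286,132,625.408 bytes
1 MB = 1,000,000 bytes
5,002,286,132,625.408 / 1,000,000 = 5,002,286.133 MB

5,002,286.133 MB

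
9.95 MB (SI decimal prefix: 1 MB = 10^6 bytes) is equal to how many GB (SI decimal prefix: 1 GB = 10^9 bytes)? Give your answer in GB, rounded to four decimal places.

0.0100 GB

9.95 MB = 9.95 × 10^6 bytes = 9,950,000 bytes
1 GB = 10^9 bytes = 1,000,000,000 bytes
9,950,000 / 1,000,000,000 = 0.0100 GB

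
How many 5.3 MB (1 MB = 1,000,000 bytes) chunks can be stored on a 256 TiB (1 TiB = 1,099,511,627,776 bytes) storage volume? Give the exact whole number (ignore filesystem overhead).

Capacity: 256 TiB = 281,474,976,710,656 bytes
Per item: 5.3 MB = 5,300,000 bytes
⌊281,474,976,710,656 / 5,300,000⌋ = 53,108,486

53,108,486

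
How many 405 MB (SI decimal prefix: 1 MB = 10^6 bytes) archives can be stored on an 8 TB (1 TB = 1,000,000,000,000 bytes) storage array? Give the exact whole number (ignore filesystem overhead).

19,753

Capacity: 8 TB = 8,000,000,000,000 bytes
Per item: 405 MB = 405,000,000 bytes
⌊8,000,000,000,000 / 405,000,000⌋ = 19,753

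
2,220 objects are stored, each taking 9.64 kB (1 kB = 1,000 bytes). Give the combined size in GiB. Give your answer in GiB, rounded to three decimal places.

Total = 2,220 × 9.64 kB = 21400.8 kB
= 21400.8 × 1,000 bytes = 21,400,800 bytes
1 GiB = 1,073,741,824 bytes
21,400,800 / 1,073,741,824 = 0.020 GiB

0.020 GiB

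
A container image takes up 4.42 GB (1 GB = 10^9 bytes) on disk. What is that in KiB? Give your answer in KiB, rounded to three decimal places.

4.42 GB × 1,000,000,000 bytes/GB = 4,420,000,000 bytes
1 KiB = 2^10 bytes = 1,024 bytes
4,420,000,000 / 1,024 = 4,316,406.250 KiB

4,316,406.250 KiB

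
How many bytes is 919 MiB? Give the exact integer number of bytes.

919 × 1,048,576 = 963,641,344 bytes  (1 MiB = 2^20 bytes)

963,641,344 bytes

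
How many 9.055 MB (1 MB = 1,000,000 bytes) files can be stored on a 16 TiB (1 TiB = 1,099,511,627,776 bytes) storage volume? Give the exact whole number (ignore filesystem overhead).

1,942,814

Capacity: 16 TiB = 17,592,186,044,416 bytes
Per item: 9.055 MB = 9,055,000 bytes
⌊17,592,186,044,416 / 9,055,000⌋ = 1,942,814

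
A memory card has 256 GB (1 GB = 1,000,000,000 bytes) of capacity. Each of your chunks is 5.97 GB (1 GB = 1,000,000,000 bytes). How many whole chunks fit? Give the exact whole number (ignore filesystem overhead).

Capacity: 256 GB = 256,000,000,000 bytes
Per item: 5.97 GB = 5,970,000,000 bytes
⌊256,000,000,000 / 5,970,000,000⌋ = 42

42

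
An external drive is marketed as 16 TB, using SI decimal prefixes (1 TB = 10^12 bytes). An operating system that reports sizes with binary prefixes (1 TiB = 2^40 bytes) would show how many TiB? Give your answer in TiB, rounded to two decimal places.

16 TB = 16 × 10^12 bytes = 16,000,000,000,000 bytes
1 TiB = 2^40 bytes = 1,099,511,627,776 bytes
16,000,000,000,000 / 1,099,511,627,776 = 14.55 TiB

14.55 TiB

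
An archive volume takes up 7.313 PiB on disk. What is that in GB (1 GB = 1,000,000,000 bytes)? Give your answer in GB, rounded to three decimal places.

7.313 PiB × 1,125,899,906,842,624 bytes/PiB = 8,233,706,018,740,109.312 bytes
1 GB = 10^9 bytes = 1,000,000,000 bytes
8,233,706,018,740,109.312 / 1,000,000,000 = 8,233,706.019 GB

8,233,706.019 GB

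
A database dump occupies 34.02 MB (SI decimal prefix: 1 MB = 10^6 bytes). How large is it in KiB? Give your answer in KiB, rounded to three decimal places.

34.02 MB = 34.02 × 10^6 bytes = 34,020,000 bytes
1 KiB = 2^10 bytes = 1,024 bytes
34,020,000 / 1,024 = 33,222.656 KiB

33,222.656 KiB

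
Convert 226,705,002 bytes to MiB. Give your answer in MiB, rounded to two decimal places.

216.20 MiB

226,705,002 bytes given.
1 MiB = 2^20 bytes = 1,048,576 bytes
226,705,002 / 1,048,576 = 216.20 MiB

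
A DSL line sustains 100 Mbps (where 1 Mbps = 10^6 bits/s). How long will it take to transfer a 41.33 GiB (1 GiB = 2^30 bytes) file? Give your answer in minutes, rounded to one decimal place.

59.2 minutes

41.33 GiB = 44,377,749,585.92 bytes = 355,021,996,687.36 bits
100 Mbps = 100,000,000 bits/s
time = 355,021,996,687.36 / 100,000,000 = 3,550.22 s
3,550.22 s / 60 = 59.2 minutes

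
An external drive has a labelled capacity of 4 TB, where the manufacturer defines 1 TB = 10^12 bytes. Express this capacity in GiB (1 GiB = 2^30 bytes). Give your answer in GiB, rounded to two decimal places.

3,725.29 GiB

4 TB = 4 × 10^12 bytes = 4,000,000,000,000 bytes
1 GiB = 1,073,741,824 bytes
4,000,000,000,000 / 1,073,741,824 = 3,725.29 GiB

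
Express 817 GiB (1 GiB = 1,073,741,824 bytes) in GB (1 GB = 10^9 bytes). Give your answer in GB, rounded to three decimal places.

877.247 GB

817 GiB × 1,073,741,824 bytes/GiB = 877,247,070,208 bytes
1 GB = 10^9 bytes = 1,000,000,000 bytes
877,247,070,208 / 1,000,000,000 = 877.247 GB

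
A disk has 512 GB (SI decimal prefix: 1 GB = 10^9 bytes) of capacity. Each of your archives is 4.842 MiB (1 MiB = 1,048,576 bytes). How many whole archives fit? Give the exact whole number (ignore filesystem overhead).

100,842

Capacity: 512 GB = 512,000,000,000 bytes
Per item: 4.842 MiB = 5,077,204.992 bytes
⌊512,000,000,000 / 5,077,204.992⌋ = 100,842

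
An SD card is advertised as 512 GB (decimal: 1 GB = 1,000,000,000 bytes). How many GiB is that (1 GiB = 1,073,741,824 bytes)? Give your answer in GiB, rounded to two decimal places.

512 GB = 512 × 10^9 bytes = 512,000,000,000 bytes
1 GiB = 1,073,741,824 bytes
512,000,000,000 / 1,073,741,824 = 476.84 GiB

476.84 GiB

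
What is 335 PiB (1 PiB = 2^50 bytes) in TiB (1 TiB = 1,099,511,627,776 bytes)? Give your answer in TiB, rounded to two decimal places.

343,040.00 TiB

335 PiB × 1,125,899,906,842,624 bytes/PiB = 377,176,468,792,279,040 bytes
1 TiB = 1,099,511,627,776 bytes
377,176,468,792,279,040 / 1,099,511,627,776 = 343,040.00 TiB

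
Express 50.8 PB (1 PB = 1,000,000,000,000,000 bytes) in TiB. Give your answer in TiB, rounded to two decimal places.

46,202.33 TiB

50.8 PB = 50.8 × 10^15 bytes = 50,800,000,000,000,000 bytes
1 TiB = 2^40 bytes = 1,099,511,627,776 bytes
50,800,000,000,000,000 / 1,099,511,627,776 = 46,202.33 TiB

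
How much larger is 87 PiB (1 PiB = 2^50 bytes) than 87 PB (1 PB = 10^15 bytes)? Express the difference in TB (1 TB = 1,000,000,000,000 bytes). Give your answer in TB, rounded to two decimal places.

87 PiB = 87 × 1,125,899,906,842,624 = 97,953,291,895,308,288 bytes
87 PB = 87 × 1,000,000,000,000,000 = 87,000,000,000,000,000 bytes
difference = 10,953,291,895,308,288 bytes
10,953,291,895,308,288 / 1,000,000,000,000 = 10,953.29 TB

10,953.29 TB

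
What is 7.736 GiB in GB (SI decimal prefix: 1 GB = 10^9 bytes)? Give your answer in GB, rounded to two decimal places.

7.736 GiB = 7.736 × 2^30 bytes = 8,306,466,750.464 bytes
1 GB = 10^9 bytes = 1,000,000,000 bytes
8,306,466,750.464 / 1,000,000,000 = 8.31 GB

8.31 GB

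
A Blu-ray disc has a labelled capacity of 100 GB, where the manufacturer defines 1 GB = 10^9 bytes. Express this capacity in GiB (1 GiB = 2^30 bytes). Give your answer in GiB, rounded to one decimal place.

93.1 GiB

100 GB = 100 × 10^9 bytes = 100,000,000,000 bytes
1 GiB = 1,073,741,824 bytes
100,000,000,000 / 1,073,741,824 = 93.1 GiB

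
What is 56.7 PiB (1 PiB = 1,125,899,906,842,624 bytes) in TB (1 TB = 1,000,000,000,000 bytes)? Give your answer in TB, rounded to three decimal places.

63,838.525 TB

56.7 PiB × 1,125,899,906,842,624 bytes/PiB = 63,838,524,717,976,780.8 bytes
1 TB = 10^12 bytes = 1,000,000,000,000 bytes
63,838,524,717,976,780.8 / 1,000,000,000,000 = 63,838.525 TB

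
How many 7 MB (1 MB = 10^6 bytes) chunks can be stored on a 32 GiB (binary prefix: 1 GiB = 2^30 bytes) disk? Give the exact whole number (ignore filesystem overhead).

4,908

Capacity: 32 GiB = 34,359,738,368 bytes
Per item: 7 MB = 7,000,000 bytes
⌊34,359,738,368 / 7,000,000⌋ = 4,908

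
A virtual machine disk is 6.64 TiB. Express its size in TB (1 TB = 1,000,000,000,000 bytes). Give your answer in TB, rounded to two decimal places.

6.64 TiB × 1,099,511,627,776 bytes/TiB = 7,300,757,208,432.64 bytes
1 TB = 10^12 bytes = 1,000,000,000,000 bytes
7,300,757,208,432.64 / 1,000,000,000,000 = 7.30 TB

7.30 TB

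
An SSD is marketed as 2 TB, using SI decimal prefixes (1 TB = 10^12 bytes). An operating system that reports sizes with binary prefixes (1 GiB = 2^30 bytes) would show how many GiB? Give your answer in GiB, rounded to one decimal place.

2 TB = 2 × 10^12 bytes = 2,000,000,000,000 bytes
1 GiB = 1,073,741,824 bytes
2,000,000,000,000 / 1,073,741,824 = 1,862.6 GiB

1,862.6 GiB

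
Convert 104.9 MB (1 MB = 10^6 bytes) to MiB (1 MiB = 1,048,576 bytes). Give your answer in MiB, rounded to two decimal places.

104.9 MB = 104.9 × 10^6 bytes = 104,900,000 bytes
1 MiB = 2^20 bytes = 1,048,576 bytes
104,900,000 / 1,048,576 = 100.04 MiB

100.04 MiB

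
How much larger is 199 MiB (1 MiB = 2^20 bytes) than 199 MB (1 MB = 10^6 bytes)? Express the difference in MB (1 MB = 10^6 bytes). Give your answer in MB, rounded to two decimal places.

9.67 MB

199 MiB = 199 × 1,048,576 = 208,666,624 bytes
199 MB = 199 × 1,000,000 = 199,000,000 bytes
difference = 9,666,624 bytes
9,666,624 / 1,000,000 = 9.67 MB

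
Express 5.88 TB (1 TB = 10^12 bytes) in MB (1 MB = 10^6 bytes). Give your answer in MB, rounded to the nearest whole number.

5,880,000 MB

5.88 TB = 5.88 × 10^12 bytes = 5,880,000,000,000 bytes
1 MB = 10^6 bytes = 1,000,000 bytes
5,880,000,000,000 / 1,000,000 = 5,880,000 MB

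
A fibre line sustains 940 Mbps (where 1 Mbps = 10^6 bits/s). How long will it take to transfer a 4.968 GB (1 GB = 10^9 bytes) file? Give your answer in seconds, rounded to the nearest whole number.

4.968 GB = 4,968,000,000 bytes = 39,744,000,000 bits
940 Mbps = 940,000,000 bits/s
time = 39,744,000,000 / 940,000,000 = 42 s

42 seconds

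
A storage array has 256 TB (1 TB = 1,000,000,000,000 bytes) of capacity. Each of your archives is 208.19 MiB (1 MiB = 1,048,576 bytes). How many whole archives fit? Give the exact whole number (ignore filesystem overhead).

1,172,681

Capacity: 256 TB = 256,000,000,000,000 bytes
Per item: 208.19 MiB = 218,303,037.44 bytes
⌊256,000,000,000,000 / 218,303,037.44⌋ = 1,172,681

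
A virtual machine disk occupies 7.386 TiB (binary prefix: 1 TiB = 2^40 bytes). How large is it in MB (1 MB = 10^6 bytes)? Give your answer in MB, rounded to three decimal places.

8,120,992.883 MB

7.386 TiB = 7.386 × 2^40 bytes = 8,120,992,882,753.536 bytes
1 MB = 10^6 bytes = 1,000,000 bytes
8,120,992,882,753.536 / 1,000,000 = 8,120,992.883 MB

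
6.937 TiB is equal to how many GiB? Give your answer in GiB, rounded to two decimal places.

7,103.49 GiB

6.937 TiB = 6.937 × 2^40 bytes = 7,627,312,161,882.112 bytes
1 GiB = 2^30 bytes = 1,073,741,824 bytes
7,627,312,161,882.112 / 1,073,741,824 = 7,103.49 GiB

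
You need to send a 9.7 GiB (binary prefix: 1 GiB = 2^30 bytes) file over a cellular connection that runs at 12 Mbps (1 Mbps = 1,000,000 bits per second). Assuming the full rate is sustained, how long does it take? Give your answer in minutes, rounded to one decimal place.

9.7 GiB = 10,415,295,692.8 bytes = 83,322,365,542.4 bits
12 Mbps = 12,000,000 bits/s
time = 83,322,365,542.4 / 12,000,000 = 6,943.53 s
6,943.53 s / 60 = 115.7 minutes

115.7 minutes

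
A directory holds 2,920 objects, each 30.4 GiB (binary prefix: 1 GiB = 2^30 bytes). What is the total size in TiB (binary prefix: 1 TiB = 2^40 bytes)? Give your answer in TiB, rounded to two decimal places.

86.69 TiB

Total = 2,920 × 30.4 GiB = 88,768 GiB
= 88,768 × 1,073,741,824 bytes = 95,313,914,232,832 bytes
1 TiB = 1,099,511,627,776 bytes
95,313,914,232,832 / 1,099,511,627,776 = 86.69 TiB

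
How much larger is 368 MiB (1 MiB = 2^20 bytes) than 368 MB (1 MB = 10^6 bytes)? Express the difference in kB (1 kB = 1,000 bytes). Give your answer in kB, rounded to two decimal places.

368 MiB = 368 × 1,048,576 = 385,875,968 bytes
368 MB = 368 × 1,000,000 = 368,000,000 bytes
difference = 17,875,968 bytes
17,875,968 / 1,000 = 17,875.97 kB

17,875.97 kB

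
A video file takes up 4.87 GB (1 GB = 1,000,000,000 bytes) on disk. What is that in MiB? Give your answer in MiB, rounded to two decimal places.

4.87 GB × 1,000,000,000 bytes/GB = 4,870,000,000 bytes
1 MiB = 2^20 bytes = 1,048,576 bytes
4,870,000,000 / 1,048,576 = 4,644.39 MiB

4,644.39 MiB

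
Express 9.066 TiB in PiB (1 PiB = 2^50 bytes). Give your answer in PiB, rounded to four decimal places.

9.066 TiB = 9.066 × 2^40 bytes = 9,968,172,417,417.216 bytes
1 PiB = 2^50 bytes = 1,125,899,906,842,624 bytes
9,968,172,417,417.216 / 1,125,899,906,842,624 = 0.0089 PiB

0.0089 PiB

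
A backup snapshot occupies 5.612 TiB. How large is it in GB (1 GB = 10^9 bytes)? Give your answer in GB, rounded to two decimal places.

6,170.46 GB

5.612 TiB = 5.612 × 2^40 bytes = 6,170,459,255,078.912 bytes
1 GB = 1,000,000,000 bytes
6,170,459,255,078.912 / 1,000,000,000 = 6,170.46 GB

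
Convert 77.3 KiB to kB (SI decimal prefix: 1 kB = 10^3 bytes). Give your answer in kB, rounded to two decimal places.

79.16 kB

77.3 KiB = 77.3 × 2^10 bytes = 79,155.2 bytes
1 kB = 1,000 bytes
79,155.2 / 1,000 = 79.16 kB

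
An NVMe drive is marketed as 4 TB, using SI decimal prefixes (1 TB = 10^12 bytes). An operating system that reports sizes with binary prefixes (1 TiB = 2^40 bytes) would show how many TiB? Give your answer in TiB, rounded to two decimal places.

4 TB = 4 × 10^12 bytes = 4,000,000,000,000 bytes
1 TiB = 1,099,511,627,776 bytes
4,000,000,000,000 / 1,099,511,627,776 = 3.64 TiB

3.64 TiB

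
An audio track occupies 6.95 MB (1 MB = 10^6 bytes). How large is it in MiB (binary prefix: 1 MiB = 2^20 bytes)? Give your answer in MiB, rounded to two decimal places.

6.63 MiB

6.95 MB = 6.95 × 10^6 bytes = 6,950,000 bytes
1 MiB = 2^20 bytes = 1,048,576 bytes
6,950,000 / 1,048,576 = 6.63 MiB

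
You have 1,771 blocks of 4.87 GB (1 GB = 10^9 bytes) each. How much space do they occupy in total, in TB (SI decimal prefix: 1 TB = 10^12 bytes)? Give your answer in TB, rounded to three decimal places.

Total = 1,771 × 4.87 GB = 8624.77 GB
= 8624.77 × 1,000,000,000 bytes = 8,624,770,000,000 bytes
1 TB = 1,000,000,000,000 bytes
8,624,770,000,000 / 1,000,000,000,000 = 8.625 TB

8.625 TB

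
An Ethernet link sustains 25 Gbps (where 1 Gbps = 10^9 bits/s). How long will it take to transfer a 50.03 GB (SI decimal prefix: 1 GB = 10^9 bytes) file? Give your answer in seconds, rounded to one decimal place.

16.0 seconds

50.03 GB = 50,030,000,000 bytes = 400,240,000,000 bits
25 Gbps = 25,000,000,000 bits/s
time = 400,240,000,000 / 25,000,000,000 = 16.0 s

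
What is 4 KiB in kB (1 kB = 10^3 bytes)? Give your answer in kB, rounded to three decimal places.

4 KiB × 1,024 bytes/KiB = 4,096 bytes
1 kB = 1,000 bytes
4,096 / 1,000 = 4.096 kB

4.096 kB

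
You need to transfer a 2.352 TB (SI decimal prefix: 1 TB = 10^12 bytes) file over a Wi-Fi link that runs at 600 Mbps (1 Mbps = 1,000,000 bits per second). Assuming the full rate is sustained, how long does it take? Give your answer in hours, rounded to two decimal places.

2.352 TB = 2,352,000,000,000 bytes = 18,816,000,000,000 bits
600 Mbps = 600,000,000 bits/s
time = 18,816,000,000,000 / 600,000,000 = 31,360.0000 s
31,360.0000 s / 3600 = 8.71 hours

8.71 hours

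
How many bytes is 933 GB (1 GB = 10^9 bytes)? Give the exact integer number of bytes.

933 × 1,000,000,000 = 933,000,000,000 bytes

933,000,000,000 bytes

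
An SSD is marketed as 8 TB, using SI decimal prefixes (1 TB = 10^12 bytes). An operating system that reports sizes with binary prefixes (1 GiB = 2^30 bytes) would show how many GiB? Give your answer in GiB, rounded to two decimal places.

7,450.58 GiB

8 TB = 8 × 10^12 bytes = 8,000,000,000,000 bytes
1 GiB = 1,073,741,824 bytes
8,000,000,000,000 / 1,073,741,824 = 7,450.58 GiB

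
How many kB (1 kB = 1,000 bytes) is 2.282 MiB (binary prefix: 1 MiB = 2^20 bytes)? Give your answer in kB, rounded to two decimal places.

2.282 MiB × 1,048,576 bytes/MiB = 2,392,850.432 bytes
1 kB = 1,000 bytes
2,392,850.432 / 1,000 = 2,392.85 kB

2,392.85 kB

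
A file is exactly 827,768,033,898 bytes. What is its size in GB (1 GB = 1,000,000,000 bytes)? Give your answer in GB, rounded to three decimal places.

827.768 GB

827,768,033,898 bytes given.
1 GB = 1,000,000,000 bytes
827,768,033,898 / 1,000,000,000 = 827.768 GB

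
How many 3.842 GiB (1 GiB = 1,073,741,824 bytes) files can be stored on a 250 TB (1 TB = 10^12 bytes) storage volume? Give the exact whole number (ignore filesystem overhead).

60,601

Capacity: 250 TB = 250,000,000,000,000 bytes
Per item: 3.842 GiB = 4,125,316,087.808 bytes
⌊250,000,000,000,000 / 4,125,316,087.808⌋ = 60,601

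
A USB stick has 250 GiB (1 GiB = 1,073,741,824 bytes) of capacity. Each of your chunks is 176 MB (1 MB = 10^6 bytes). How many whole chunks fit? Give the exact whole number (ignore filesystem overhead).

1,525

Capacity: 250 GiB = 268,435,456,000 bytes
Per item: 176 MB = 176,000,000 bytes
⌊268,435,456,000 / 176,000,000⌋ = 1,525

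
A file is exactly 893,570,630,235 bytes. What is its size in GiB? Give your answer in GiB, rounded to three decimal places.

832.202 GiB

893,570,630,235 bytes given.
1 GiB = 2^30 bytes = 1,073,741,824 bytes
893,570,630,235 / 1,073,741,824 = 832.202 GiB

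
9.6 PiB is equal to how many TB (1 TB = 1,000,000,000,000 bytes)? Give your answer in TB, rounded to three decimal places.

9.6 PiB = 9.6 × 2^50 bytes = 10,808,639,105,689,190.4 bytes
1 TB = 10^12 bytes = 1,000,000,000,000 bytes
10,808,639,105,689,190.4 / 1,000,000,000,000 = 10,808.639 TB

10,808.639 TB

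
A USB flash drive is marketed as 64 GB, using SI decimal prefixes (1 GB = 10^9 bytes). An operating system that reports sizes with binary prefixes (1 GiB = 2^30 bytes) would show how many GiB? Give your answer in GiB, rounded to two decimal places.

64 GB = 64 × 10^9 bytes = 64,000,000,000 bytes
1 GiB = 1,073,741,824 bytes
64,000,000,000 / 1,073,741,824 = 59.60 GiB

59.60 GiB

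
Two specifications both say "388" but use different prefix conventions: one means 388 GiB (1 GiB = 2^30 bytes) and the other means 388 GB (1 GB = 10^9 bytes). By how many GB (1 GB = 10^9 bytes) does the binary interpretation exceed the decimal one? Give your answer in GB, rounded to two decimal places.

28.61 GB

388 GiB = 388 × 1,073,741,824 = 416,611,827,712 bytes
388 GB = 388 × 1,000,000,000 = 388,000,000,000 bytes
difference = 28,611,827,712 bytes
28,611,827,712 / 1,000,000,000 = 28.61 GB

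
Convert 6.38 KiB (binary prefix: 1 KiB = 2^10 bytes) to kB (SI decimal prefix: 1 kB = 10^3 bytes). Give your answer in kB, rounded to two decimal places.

6.38 KiB × 1,024 bytes/KiB = 6,533.12 bytes
1 kB = 1,000 bytes
6,533.12 / 1,000 = 6.53 kB

6.53 kB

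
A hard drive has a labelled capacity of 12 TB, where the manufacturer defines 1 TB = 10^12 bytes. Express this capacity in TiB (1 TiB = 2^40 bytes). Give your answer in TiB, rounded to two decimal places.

10.91 TiB

12 TB = 12 × 10^12 bytes = 12,000,000,000,000 bytes
1 TiB = 1,099,511,627,776 bytes
12,000,000,000,000 / 1,099,511,627,776 = 10.91 TiB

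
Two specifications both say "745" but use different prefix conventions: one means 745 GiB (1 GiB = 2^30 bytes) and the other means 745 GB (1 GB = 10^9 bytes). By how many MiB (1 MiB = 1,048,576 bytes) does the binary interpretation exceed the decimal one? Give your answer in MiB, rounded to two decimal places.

745 GiB = 745 × 1,073,741,824 = 799,937,658,880 bytes
745 GB = 745 × 1,000,000,000 = 745,000,000,000 bytes
difference = 54,937,658,880 bytes
54,937,658,880 / 1,048,576 = 52,392.63 MiB

52,392.63 MiB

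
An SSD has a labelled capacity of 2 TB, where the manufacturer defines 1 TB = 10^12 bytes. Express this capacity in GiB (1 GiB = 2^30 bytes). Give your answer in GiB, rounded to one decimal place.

2 TB × 1,000,000,000,000 bytes/TB = 2,000,000,000,000 bytes
1 GiB = 1,073,741,824 bytes
2,000,000,000,000 / 1,073,741,824 = 1,862.6 GiB

1,862.6 GiB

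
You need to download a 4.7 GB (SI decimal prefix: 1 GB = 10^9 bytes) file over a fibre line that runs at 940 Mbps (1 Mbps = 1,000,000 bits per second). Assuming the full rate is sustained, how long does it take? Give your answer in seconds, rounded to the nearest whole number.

4.7 GB = 4,700,000,000 bytes = 37,600,000,000 bits
940 Mbps = 940,000,000 bits/s
time = 37,600,000,000 / 940,000,000 = 40 s

40 seconds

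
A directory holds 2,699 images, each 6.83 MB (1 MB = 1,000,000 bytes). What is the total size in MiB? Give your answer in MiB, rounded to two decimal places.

17,580.19 MiB

Total = 2,699 × 6.83 MB = 18434.17 MB
= 18434.17 × 1,000,000 bytes = 18,434,170,000 bytes
1 MiB = 1,048,576 bytes
18,434,170,000 / 1,048,576 = 17,580.19 MiB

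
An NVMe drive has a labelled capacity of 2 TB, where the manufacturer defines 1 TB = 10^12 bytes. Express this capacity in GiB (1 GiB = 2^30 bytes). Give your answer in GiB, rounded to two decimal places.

1,862.65 GiB

2 TB = 2 × 10^12 bytes = 2,000,000,000,000 bytes
1 GiB = 2^30 bytes = 1,073,741,824 bytes
2,000,000,000,000 / 1,073,741,824 = 1,862.65 GiB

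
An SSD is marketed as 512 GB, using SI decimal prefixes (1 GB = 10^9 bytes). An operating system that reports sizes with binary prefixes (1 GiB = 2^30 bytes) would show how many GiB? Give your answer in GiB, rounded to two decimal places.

476.84 GiB

512 GB × 1,000,000,000 bytes/GB = 512,000,000,000 bytes
1 GiB = 1,073,741,824 bytes
512,000,000,000 / 1,073,741,824 = 476.84 GiB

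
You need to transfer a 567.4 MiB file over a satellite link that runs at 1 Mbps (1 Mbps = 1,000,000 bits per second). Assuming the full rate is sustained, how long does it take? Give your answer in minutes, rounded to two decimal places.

79.33 minutes

567.4 MiB = 594,962,022.4 bytes = 4,759,696,179.2 bits
1 Mbps = 1,000,000 bits/s
time = 4,759,696,179.2 / 1,000,000 = 4,759.696 s
4,759.696 s / 60 = 79.33 minutes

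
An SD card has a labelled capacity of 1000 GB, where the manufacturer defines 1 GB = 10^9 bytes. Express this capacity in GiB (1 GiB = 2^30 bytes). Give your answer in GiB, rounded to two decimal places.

1000 GB × 1,000,000,000 bytes/GB = 1,000,000,000,000 bytes
1 GiB = 1,073,741,824 bytes
1,000,000,000,000 / 1,073,741,824 = 931.32 GiB

931.32 GiB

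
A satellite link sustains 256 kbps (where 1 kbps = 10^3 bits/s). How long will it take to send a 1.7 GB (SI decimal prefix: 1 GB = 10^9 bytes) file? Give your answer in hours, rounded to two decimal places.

14.76 hours

1.7 GB = 1,700,000,000 bytes = 13,600,000,000 bits
256 kbps = 256,000 bits/s
time = 13,600,000,000 / 256,000 = 53,125.0000 s
53,125.0000 s / 3600 = 14.76 hours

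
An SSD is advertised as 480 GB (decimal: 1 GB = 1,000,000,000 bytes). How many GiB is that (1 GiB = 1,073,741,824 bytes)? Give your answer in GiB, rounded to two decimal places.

480 GB × 1,000,000,000 bytes/GB = 480,000,000,000 bytes
1 GiB = 2^30 bytes = 1,073,741,824 bytes
480,000,000,000 / 1,073,741,824 = 447.03 GiB

447.03 GiB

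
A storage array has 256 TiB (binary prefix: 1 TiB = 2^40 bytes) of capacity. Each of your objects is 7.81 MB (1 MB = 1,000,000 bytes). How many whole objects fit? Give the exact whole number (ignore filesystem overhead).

36,040,329

Capacity: 256 TiB = 281,474,976,710,656 bytes
Per item: 7.81 MB = 7,810,000 bytes
⌊281,474,976,710,656 / 7,810,000⌋ = 36,040,329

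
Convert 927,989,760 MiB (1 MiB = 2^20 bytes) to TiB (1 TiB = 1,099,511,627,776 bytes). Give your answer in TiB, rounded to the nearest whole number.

885 TiB

927,989,760 MiB = 927,989,760 × 2^20 bytes = 973,067,790,581,760 bytes
1 TiB = 2^40 bytes = 1,099,511,627,776 bytes
973,067,790,581,760 / 1,099,511,627,776 = 885 TiB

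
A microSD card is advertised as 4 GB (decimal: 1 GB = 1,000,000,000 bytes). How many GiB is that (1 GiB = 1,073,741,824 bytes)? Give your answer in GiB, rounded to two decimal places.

3.73 GiB

4 GB = 4 × 10^9 bytes = 4,000,000,000 bytes
1 GiB = 2^30 bytes = 1,073,741,824 bytes
4,000,000,000 / 1,073,741,824 = 3.73 GiB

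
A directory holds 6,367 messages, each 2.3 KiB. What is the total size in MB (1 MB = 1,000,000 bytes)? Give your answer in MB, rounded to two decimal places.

Total = 6,367 × 2.3 KiB = 14644.1 KiB
= 14644.1 × 1,024 bytes = 14,995,558.4 bytes
1 MB = 1,000,000 bytes
14,995,558.4 / 1,000,000 = 15.00 MB

15.00 MB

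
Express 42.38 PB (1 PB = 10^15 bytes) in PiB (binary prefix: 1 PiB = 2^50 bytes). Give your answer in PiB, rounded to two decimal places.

42.38 PB = 42.38 × 10^15 bytes = 42,380,000,000,000,000 bytes
1 PiB = 2^50 bytes = 1,125,899,906,842,624 bytes
42,380,000,000,000,000 / 1,125,899,906,842,624 = 37.64 PiB

37.64 PiB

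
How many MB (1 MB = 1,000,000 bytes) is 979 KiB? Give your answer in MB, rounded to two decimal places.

1.00 MB

979 KiB × 1,024 bytes/KiB = 1,002,496 bytes
1 MB = 10^6 bytes = 1,000,000 bytes
1,002,496 / 1,000,000 = 1.00 MB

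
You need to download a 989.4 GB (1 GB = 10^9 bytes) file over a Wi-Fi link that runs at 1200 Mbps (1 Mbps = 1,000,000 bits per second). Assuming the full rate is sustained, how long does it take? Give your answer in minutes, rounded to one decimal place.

989.4 GB = 989,400,000,000 bytes = 7,915,200,000,000 bits
1200 Mbps = 1,200,000,000 bits/s
time = 7,915,200,000,000 / 1,200,000,000 = 6,596.00 s
6,596.00 s / 60 = 109.9 minutes

109.9 minutes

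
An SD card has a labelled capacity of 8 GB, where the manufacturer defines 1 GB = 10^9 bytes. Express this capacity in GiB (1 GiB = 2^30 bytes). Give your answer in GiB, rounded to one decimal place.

8 GB = 8 × 10^9 bytes = 8,000,000,000 bytes
1 GiB = 1,073,741,824 bytes
8,000,000,000 / 1,073,741,824 = 7.5 GiB

7.5 GiB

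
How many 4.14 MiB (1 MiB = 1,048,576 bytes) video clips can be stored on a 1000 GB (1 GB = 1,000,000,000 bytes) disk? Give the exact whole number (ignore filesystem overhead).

Capacity: 1000 GB = 1,000,000,000,000 bytes
Per item: 4.14 MiB = 4,341,104.64 bytes
⌊1,000,000,000,000 / 4,341,104.64⌋ = 230,356

230,356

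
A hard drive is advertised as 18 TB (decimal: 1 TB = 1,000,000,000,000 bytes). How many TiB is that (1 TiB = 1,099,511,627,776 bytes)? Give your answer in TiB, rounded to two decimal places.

18 TB = 18 × 10^12 bytes = 18,000,000,000,000 bytes
1 TiB = 2^40 bytes = 1,099,511,627,776 bytes
18,000,000,000,000 / 1,099,511,627,776 = 16.37 TiB

16.37 TiB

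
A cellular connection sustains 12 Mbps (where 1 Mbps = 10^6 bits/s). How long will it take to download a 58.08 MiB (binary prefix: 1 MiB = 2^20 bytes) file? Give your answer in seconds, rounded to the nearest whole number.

41 seconds

58.08 MiB = 60,901,294.08 bytes = 487,210,352.64 bits
12 Mbps = 12,000,000 bits/s
time = 487,210,352.64 / 12,000,000 = 41 s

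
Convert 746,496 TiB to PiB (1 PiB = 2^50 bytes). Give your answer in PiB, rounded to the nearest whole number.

729 PiB

746,496 TiB = 746,496 × 2^40 bytes = 820,781,032,088,272,896 bytes
1 PiB = 2^50 bytes = 1,125,899,906,842,624 bytes
820,781,032,088,272,896 / 1,125,899,906,842,624 = 729 PiB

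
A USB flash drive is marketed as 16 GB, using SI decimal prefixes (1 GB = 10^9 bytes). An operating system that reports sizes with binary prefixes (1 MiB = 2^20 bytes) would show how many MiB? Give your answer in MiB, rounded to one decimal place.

16 GB = 16 × 10^9 bytes = 16,000,000,000 bytes
1 MiB = 2^20 bytes = 1,048,576 bytes
16,000,000,000 / 1,048,576 = 15,258.8 MiB

15,258.8 MiB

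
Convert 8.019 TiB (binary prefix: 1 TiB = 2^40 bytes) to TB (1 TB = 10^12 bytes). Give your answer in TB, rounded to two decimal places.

8.82 TB

8.019 TiB = 8.019 × 2^40 bytes = 8,816,983,743,135.744 bytes
1 TB = 1,000,000,000,000 bytes
8,816,983,743,135.744 / 1,000,000,000,000 = 8.82 TB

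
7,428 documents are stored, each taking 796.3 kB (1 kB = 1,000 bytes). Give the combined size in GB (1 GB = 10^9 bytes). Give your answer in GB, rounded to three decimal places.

Total = 7,428 × 796.3 kB = 5914916.4 kB
= 5914916.4 × 1,000 bytes = 5,914,916,400 bytes
1 GB = 1,000,000,000 bytes
5,914,916,400 / 1,000,000,000 = 5.915 GB

5.915 GB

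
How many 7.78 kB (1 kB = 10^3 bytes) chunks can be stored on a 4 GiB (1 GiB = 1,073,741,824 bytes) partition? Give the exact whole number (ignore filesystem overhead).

Capacity: 4 GiB = 4,294,967,296 bytes
Per item: 7.78 kB = 7,780 bytes
⌊4,294,967,296 / 7,780⌋ = 552,052

552,052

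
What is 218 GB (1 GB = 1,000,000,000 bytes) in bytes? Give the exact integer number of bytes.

218,000,000,000 bytes

218 × 1,000,000,000 = 218,000,000,000 bytes  (1 GB = 10^9 bytes)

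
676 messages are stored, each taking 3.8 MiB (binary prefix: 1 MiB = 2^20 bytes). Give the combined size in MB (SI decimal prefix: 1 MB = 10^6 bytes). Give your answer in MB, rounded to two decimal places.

2,693.58 MB

Total = 676 × 3.8 MiB = 2568.8 MiB
= 2568.8 × 1,048,576 bytes = 2,693,582,028.8 bytes
1 MB = 1,000,000 bytes
2,693,582,028.8 / 1,000,000 = 2,693.58 MB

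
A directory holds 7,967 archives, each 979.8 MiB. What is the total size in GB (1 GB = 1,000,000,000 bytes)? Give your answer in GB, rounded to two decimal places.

Total = 7,967 × 979.8 MiB = 7806066.6 MiB
= 7806066.6 × 1,048,576 bytes = 8,185,254,091,161.6 bytes
1 GB = 1,000,000,000 bytes
8,185,254,091,161.6 / 1,000,000,000 = 8,185.25 GB

8,185.25 GB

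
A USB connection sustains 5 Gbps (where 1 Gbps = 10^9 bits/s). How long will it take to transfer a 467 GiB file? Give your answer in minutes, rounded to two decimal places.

467 GiB = 501,437,431,808 bytes = 4,011,499,454,464 bits
5 Gbps = 5,000,000,000 bits/s
time = 4,011,499,454,464 / 5,000,000,000 = 802.300 s
802.300 s / 60 = 13.37 minutes

13.37 minutes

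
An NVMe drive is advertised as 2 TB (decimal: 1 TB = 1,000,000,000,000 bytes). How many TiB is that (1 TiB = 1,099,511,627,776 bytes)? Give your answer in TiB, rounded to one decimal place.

1.8 TiB

2 TB = 2 × 10^12 bytes = 2,000,000,000,000 bytes
1 TiB = 2^40 bytes = 1,099,511,627,776 bytes
2,000,000,000,000 / 1,099,511,627,776 = 1.8 TiB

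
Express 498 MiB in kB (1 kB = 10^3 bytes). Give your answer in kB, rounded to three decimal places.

522,190.848 kB

498 MiB × 1,048,576 bytes/MiB = 522,190,848 bytes
1 kB = 10^3 bytes = 1,000 bytes
522,190,848 / 1,000 = 522,190.848 kB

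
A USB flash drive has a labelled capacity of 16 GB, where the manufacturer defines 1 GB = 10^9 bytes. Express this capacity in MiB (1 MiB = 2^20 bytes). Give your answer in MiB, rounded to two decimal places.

16 GB = 16 × 10^9 bytes = 16,000,000,000 bytes
1 MiB = 2^20 bytes = 1,048,576 bytes
16,000,000,000 / 1,048,576 = 15,258.79 MiB

15,258.79 MiB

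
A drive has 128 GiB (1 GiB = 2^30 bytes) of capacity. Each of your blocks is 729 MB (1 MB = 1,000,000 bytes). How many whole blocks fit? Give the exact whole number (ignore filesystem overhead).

Capacity: 128 GiB = 137,438,953,472 bytes
Per item: 729 MB = 729,000,000 bytes
⌊137,438,953,472 / 729,000,000⌋ = 188

188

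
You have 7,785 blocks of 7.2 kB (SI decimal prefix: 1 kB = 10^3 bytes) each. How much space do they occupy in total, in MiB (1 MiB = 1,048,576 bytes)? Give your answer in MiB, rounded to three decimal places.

53.455 MiB

Total = 7,785 × 7.2 kB = 56,052 kB
= 56,052 × 1,000 bytes = 56,052,000 bytes
1 MiB = 1,048,576 bytes
56,052,000 / 1,048,576 = 53.455 MiB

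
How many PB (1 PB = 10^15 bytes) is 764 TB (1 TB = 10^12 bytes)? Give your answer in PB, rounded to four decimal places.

0.7640 PB

764 TB = 764 × 10^12 bytes = 764,000,000,000,000 bytes
1 PB = 1,000,000,000,000,000 bytes
764,000,000,000,000 / 1,000,000,000,000,000 = 0.7640 PB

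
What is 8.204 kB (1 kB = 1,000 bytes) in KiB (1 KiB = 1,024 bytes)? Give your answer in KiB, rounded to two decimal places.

8.01 KiB

8.204 kB = 8.204 × 10^3 bytes = 8,204 bytes
1 KiB = 1,024 bytes
8,204 / 1,024 = 8.01 KiB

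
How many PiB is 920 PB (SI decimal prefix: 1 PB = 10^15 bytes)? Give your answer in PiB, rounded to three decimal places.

920 PB × 1,000,000,000,000,000 bytes/PB = 920,000,000,000,000,000 bytes
1 PiB = 1,125,899,906,842,624 bytes
920,000,000,000,000,000 / 1,125,899,906,842,624 = 817.124 PiB

817.124 PiB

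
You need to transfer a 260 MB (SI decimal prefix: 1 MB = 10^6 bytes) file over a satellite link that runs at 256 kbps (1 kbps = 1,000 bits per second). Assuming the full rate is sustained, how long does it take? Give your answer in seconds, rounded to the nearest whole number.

260 MB = 260,000,000 bytes = 2,080,000,000 bits
256 kbps = 256,000 bits/s
time = 2,080,000,000 / 256,000 = 8,125 s

8,125 seconds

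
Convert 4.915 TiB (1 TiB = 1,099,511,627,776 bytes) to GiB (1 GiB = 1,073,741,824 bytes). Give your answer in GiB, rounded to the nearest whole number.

4.915 TiB = 4.915 × 2^40 bytes = 5,404,099,650,519.04 bytes
1 GiB = 2^30 bytes = 1,073,741,824 bytes
5,404,099,650,519.04 / 1,073,741,824 = 5,033 GiB

5,033 GiB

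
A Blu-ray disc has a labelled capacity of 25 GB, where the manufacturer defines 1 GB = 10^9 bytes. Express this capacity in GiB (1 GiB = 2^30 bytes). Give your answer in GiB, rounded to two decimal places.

23.28 GiB

25 GB = 25 × 10^9 bytes = 25,000,000,000 bytes
1 GiB = 2^30 bytes = 1,073,741,824 bytes
25,000,000,000 / 1,073,741,824 = 23.28 GiB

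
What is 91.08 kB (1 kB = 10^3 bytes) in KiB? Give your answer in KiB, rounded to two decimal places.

88.95 KiB

91.08 kB × 1,000 bytes/kB = 91,080 bytes
1 KiB = 2^10 bytes = 1,024 bytes
91,080 / 1,024 = 88.95 KiB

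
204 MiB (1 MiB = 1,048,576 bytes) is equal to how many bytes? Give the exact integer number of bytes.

204 × 1,048,576 = 213,909,504 bytes  (1 MiB = 2^20 bytes)

213,909,504 bytes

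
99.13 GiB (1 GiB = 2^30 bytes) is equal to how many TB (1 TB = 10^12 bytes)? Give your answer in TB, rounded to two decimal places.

0.11 TB

99.13 GiB = 99.13 × 2^30 bytes = 106,440,027,013.12 bytes
1 TB = 1,000,000,000,000 bytes
106,440,027,013.12 / 1,000,000,000,000 = 0.11 TB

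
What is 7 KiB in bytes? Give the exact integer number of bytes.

7 × 1,024 = 7,168 bytes  (1 KiB = 2^10 bytes)

7,168 bytes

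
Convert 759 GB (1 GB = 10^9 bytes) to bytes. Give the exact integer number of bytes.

759,000,000,000 bytes

759 × 1,000,000,000 = 759,000,000,000 bytes  (1 GB = 10^9 bytes)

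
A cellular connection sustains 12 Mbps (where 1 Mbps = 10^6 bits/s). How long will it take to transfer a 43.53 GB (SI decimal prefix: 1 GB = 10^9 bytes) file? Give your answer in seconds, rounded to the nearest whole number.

29,020 seconds

43.53 GB = 43,530,000,000 bytes = 348,240,000,000 bits
12 Mbps = 12,000,000 bits/s
time = 348,240,000,000 / 12,000,000 = 29,020 s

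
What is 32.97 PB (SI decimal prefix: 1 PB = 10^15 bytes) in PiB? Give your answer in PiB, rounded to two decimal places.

32.97 PB = 32.97 × 10^15 bytes = 32,970,000,000,000,000 bytes
1 PiB = 1,125,899,906,842,624 bytes
32,970,000,000,000,000 / 1,125,899,906,842,624 = 29.28 PiB

29.28 PiB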